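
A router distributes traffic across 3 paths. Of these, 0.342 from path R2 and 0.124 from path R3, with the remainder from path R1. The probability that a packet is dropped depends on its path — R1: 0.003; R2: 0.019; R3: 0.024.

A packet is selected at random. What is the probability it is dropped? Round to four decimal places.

P(R1) = 1 − (0.342 + 0.124) = 0.534.
Summing over the partition,
P(L) = P(L|R1)·P(R1) + P(L|R2)·P(R2) + P(L|R3)·P(R3)
      = 0.003·0.534 + 0.019·0.342 + 0.024·0.124
      = 0.001602 + 0.006498 + 0.002976 = 0.011076

0.0111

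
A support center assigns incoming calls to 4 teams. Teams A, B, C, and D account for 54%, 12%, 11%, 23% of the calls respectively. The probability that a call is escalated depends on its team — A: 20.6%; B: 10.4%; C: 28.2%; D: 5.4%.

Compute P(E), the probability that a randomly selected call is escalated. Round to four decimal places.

Summing over the partition,
P(E) = P(E|A)·P(A) + P(E|B)·P(B) + P(E|C)·P(C) + P(E|D)·P(D)
      = 0.206·0.54 + 0.104·0.12 + 0.282·0.11 + 0.054·0.23
      = 0.11124 + 0.01248 + 0.03102 + 0.01242 = 0.16716

0.1672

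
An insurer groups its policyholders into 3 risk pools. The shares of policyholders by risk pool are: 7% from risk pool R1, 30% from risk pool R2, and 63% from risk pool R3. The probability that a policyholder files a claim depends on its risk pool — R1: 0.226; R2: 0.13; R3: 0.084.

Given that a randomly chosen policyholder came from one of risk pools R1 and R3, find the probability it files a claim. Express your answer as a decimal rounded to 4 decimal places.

Let S = {R1, R3}.
P(S) = 0.07 + 0.63 = 0.7.
P(C ∩ S) = 0.226·0.07 + 0.084·0.63 = 0.01582 + 0.05292 = 0.06874.
P(C | S) = 0.06874 / 0.7 = 0.098200…

0.0982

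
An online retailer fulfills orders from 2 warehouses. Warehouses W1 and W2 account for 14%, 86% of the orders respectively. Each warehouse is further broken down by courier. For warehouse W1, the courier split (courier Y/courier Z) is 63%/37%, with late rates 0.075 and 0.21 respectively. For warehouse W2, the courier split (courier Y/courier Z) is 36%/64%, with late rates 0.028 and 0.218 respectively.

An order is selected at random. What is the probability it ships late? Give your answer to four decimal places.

P(L|W1) = 0.63·0.075 + 0.37·0.21 = 0.04725 + 0.0777 = 0.12495
P(L|W2) = 0.36·0.028 + 0.64·0.218 = 0.01008 + 0.13952 = 0.1496
Then overall,
P(L) = 0.14·0.12495 + 0.86·0.1496
      = 0.017493 + 0.128656 = 0.146149

0.1461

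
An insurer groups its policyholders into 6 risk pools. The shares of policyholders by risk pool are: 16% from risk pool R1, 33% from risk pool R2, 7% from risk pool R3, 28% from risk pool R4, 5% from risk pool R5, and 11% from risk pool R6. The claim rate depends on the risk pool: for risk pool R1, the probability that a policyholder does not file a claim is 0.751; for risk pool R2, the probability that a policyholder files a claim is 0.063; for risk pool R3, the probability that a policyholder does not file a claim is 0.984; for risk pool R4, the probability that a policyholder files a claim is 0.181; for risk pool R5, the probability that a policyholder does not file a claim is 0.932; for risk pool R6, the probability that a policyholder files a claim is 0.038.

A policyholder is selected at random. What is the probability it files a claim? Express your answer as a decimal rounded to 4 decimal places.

P(C|R1) = 1 − 0.751 = 0.249.
P(C|R3) = 1 − 0.984 = 0.016.
P(C|R5) = 1 − 0.932 = 0.068.
By the law of total probability,
P(C) = P(C|R1)·P(R1) + P(C|R2)·P(R2) + P(C|R3)·P(R3) + P(C|R4)·P(R4) + P(C|R5)·P(R5) + P(C|R6)·P(R6)
      = 0.249·0.16 + 0.063·0.33 + 0.016·0.07 + 0.181·0.28 + 0.068·0.05 + 0.038·0.11
      = 0.03984 + 0.02079 + 0.00112 + 0.05068 + 0.0034 + 0.00418 = 0.12001

P(C) ≈ 0.1200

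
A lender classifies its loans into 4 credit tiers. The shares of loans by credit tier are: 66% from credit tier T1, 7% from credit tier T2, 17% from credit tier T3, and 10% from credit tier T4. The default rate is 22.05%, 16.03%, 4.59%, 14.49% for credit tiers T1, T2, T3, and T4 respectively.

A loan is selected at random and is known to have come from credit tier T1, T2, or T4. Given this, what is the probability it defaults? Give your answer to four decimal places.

P(D|S) ≈ 0.2063

Let S = {T1, T2, T4}.
P(S) = 0.66 + 0.07 + 0.1 = 0.83.
P(D ∩ S) = 0.2205·0.66 + 0.1603·0.07 + 0.1449·0.1 = 0.14553 + 0.011221 + 0.01449 = 0.171241.
P(D | S) = 0.171241 / 0.83 = 0.206314…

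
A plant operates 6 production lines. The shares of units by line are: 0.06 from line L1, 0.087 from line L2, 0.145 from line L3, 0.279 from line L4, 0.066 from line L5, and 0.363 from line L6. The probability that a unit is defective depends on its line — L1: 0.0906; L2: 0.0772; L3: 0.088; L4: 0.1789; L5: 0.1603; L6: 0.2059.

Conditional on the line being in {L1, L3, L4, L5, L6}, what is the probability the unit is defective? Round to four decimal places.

P(D|S) ≈ 0.1681

Let S = {L1, L3, L4, L5, L6}.
P(S) = 0.06 + 0.145 + 0.279 + 0.066 + 0.363 = 0.913.
P(D ∩ S) = 0.0906·0.06 + 0.088·0.145 + 0.1789·0.279 + 0.1603·0.066 + 0.2059·0.363 = 0.005436 + 0.01276 + 0.0499131 + 0.0105798 + 0.0747417 = 0.1534306.
P(D | S) = 0.1534306 / 0.913 = 0.168051…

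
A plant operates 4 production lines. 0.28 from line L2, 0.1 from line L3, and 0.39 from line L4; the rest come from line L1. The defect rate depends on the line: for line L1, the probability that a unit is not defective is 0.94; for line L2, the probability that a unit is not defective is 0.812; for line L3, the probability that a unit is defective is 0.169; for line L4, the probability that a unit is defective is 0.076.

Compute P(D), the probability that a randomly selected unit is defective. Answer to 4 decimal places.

0.1130

P(L1) = 1 − (0.28 + 0.1 + 0.39) = 0.23.
P(D|L1) = 1 − 0.94 = 0.06.
P(D|L2) = 1 − 0.812 = 0.188.
Using total probability over the partition,
P(D) = P(D|L1)·P(L1) + P(D|L2)·P(L2) + P(D|L3)·P(L3) + P(D|L4)·P(L4)
      = 0.06·0.23 + 0.188·0.28 + 0.169·0.1 + 0.076·0.39
      = 0.0138 + 0.05264 + 0.0169 + 0.02964 = 0.11298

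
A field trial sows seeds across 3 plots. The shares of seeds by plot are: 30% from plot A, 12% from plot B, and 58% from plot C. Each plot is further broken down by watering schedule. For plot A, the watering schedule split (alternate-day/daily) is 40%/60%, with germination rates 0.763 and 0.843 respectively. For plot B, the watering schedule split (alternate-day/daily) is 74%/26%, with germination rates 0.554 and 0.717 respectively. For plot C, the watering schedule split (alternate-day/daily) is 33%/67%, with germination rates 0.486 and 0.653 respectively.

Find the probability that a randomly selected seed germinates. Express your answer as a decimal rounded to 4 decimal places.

P(G|A) = 0.4·0.763 + 0.6·0.843 = 0.3052 + 0.5058 = 0.811
P(G|B) = 0.74·0.554 + 0.26·0.717 = 0.40996 + 0.18642 = 0.59638
P(G|C) = 0.33·0.486 + 0.67·0.653 = 0.16038 + 0.43751 = 0.59789
Then overall,
P(G) = 0.3·0.811 + 0.12·0.59638 + 0.58·0.59789
      = 0.2433 + 0.0715656 + 0.3467762 = 0.6616418

P(G) ≈ 0.6616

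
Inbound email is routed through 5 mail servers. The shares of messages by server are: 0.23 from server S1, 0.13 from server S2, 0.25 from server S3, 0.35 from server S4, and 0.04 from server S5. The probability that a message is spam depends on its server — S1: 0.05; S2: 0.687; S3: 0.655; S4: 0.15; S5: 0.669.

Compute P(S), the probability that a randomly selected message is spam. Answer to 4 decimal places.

0.3438

P(S) = P(S|S1)·P(S1) + P(S|S2)·P(S2) + P(S|S3)·P(S3) + P(S|S4)·P(S4) + P(S|S5)·P(S5)
      = 0.05·0.23 + 0.687·0.13 + 0.655·0.25 + 0.15·0.35 + 0.669·0.04
      = 0.0115 + 0.08931 + 0.16375 + 0.0525 + 0.02676 = 0.34382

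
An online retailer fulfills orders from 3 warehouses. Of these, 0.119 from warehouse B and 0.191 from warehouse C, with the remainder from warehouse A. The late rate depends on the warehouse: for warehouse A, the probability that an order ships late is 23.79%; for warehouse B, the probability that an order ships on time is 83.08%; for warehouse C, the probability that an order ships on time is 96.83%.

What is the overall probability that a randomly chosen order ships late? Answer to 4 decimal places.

0.1903

P(A) = 1 − (0.119 + 0.191) = 0.69.
P(L|B) = 1 − 0.8308 = 0.1692.
P(L|C) = 1 − 0.9683 = 0.0317.
By the law of total probability,
P(L) = P(L|A)·P(A) + P(L|B)·P(B) + P(L|C)·P(C)
      = 0.2379·0.69 + 0.1692·0.119 + 0.0317·0.191
      = 0.164151 + 0.0201348 + 0.0060547 = 0.1903405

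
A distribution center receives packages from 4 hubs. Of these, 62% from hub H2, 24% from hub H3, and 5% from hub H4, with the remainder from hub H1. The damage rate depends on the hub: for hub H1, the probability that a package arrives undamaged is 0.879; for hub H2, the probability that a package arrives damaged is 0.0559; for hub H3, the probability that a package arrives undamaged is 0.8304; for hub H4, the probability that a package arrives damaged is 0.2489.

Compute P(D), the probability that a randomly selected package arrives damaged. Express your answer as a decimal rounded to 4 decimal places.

P(H1) = 1 − (0.62 + 0.24 + 0.05) = 0.09.
P(D|H1) = 1 − 0.879 = 0.121.
P(D|H3) = 1 − 0.8304 = 0.1696.
Summing over the partition,
P(D) = P(D|H1)·P(H1) + P(D|H2)·P(H2) + P(D|H3)·P(H3) + P(D|H4)·P(H4)
      = 0.121·0.09 + 0.0559·0.62 + 0.1696·0.24 + 0.2489·0.05
      = 0.01089 + 0.034658 + 0.040704 + 0.012445 = 0.098697

P(D) ≈ 0.0987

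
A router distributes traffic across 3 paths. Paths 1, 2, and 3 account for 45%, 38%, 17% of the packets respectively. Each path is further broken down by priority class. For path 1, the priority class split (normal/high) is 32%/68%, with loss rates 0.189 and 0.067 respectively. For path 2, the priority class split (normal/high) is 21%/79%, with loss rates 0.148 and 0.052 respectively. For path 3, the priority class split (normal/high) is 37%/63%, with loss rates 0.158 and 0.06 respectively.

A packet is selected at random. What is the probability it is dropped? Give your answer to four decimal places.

P(L) ≈ 0.0915

P(L|1) = 0.32·0.189 + 0.68·0.067 = 0.06048 + 0.04556 = 0.10604
P(L|2) = 0.21·0.148 + 0.79·0.052 = 0.03108 + 0.04108 = 0.07216
P(L|3) = 0.37·0.158 + 0.63·0.06 = 0.05846 + 0.0378 = 0.09626
Then overall,
P(L) = 0.45·0.10604 + 0.38·0.07216 + 0.17·0.09626
      = 0.047718 + 0.0274208 + 0.0163642 = 0.091503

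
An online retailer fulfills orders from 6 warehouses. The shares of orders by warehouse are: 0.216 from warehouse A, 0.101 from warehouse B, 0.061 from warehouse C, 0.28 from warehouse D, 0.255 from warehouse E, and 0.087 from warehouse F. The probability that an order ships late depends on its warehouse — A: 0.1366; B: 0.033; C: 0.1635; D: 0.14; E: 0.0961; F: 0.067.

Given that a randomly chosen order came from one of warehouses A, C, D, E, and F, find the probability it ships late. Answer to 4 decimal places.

P(L|S) ≈ 0.1213

Let S = {A, C, D, E, F}.
P(S) = 0.216 + 0.061 + 0.28 + 0.255 + 0.087 = 0.899.
P(L ∩ S) = 0.1366·0.216 + 0.1635·0.061 + 0.14·0.28 + 0.0961·0.255 + 0.067·0.087 = 0.0295056 + 0.0099735 + 0.0392 + 0.0245055 + 0.005829 = 0.1090136.
P(L | S) = 0.1090136 / 0.899 = 0.121261…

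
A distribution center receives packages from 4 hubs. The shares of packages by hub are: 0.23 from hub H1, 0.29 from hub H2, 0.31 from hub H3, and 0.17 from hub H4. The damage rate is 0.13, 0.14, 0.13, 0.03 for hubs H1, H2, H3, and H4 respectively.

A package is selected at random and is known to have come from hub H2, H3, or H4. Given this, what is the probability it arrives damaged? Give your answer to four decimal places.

Let S = {H2, H3, H4}.
P(S) = 0.29 + 0.31 + 0.17 = 0.77.
P(D ∩ S) = 0.14·0.29 + 0.13·0.31 + 0.03·0.17 = 0.0406 + 0.0403 + 0.0051 = 0.086.
P(D | S) = 0.086 / 0.77 = 0.111688…

0.1117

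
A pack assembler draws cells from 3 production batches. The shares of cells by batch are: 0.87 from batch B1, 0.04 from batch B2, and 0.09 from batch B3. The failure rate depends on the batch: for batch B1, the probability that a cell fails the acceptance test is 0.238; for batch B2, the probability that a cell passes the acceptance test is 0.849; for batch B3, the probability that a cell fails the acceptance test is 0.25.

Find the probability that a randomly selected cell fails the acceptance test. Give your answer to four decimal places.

P(F|B2) = 1 − 0.849 = 0.151.
Using total probability over the partition,
P(F) = P(F|B1)·P(B1) + P(F|B2)·P(B2) + P(F|B3)·P(B3)
      = 0.238·0.87 + 0.151·0.04 + 0.25·0.09
      = 0.20706 + 0.00604 + 0.0225 = 0.2356

0.2356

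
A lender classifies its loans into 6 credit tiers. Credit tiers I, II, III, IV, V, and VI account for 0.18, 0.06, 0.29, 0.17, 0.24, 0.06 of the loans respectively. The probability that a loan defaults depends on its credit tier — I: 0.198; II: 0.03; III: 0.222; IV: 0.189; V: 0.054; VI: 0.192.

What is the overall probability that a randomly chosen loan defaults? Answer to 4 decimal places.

P(D) = P(D|I)·P(I) + P(D|II)·P(II) + P(D|III)·P(III) + P(D|IV)·P(IV) + P(D|V)·P(V) + P(D|VI)·P(VI)
      = 0.198·0.18 + 0.03·0.06 + 0.222·0.29 + 0.189·0.17 + 0.054·0.24 + 0.192·0.06
      = 0.03564 + 0.0018 + 0.06438 + 0.03213 + 0.01296 + 0.01152 = 0.15843

0.1584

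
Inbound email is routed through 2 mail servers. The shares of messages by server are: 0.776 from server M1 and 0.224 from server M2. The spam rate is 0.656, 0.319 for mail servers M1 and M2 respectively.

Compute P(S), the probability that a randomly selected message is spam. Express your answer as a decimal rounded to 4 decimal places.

Using total probability over the partition,
P(S) = P(S|M1)·P(M1) + P(S|M2)·P(M2)
      = 0.656·0.776 + 0.319·0.224
      = 0.509056 + 0.071456 = 0.580512

0.5805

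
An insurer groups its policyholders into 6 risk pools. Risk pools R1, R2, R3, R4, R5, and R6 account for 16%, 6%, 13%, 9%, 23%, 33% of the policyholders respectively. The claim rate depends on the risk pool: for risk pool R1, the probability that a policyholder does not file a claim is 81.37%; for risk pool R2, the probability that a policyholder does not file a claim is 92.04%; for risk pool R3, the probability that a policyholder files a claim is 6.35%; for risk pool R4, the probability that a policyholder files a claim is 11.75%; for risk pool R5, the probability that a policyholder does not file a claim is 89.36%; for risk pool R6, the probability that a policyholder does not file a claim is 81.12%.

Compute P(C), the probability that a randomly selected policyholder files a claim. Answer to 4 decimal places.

P(C) ≈ 0.1402

P(C|R1) = 1 − 0.8137 = 0.1863.
P(C|R2) = 1 − 0.9204 = 0.0796.
P(C|R5) = 1 − 0.8936 = 0.1064.
P(C|R6) = 1 − 0.8112 = 0.1888.
Summing over the partition,
P(C) = P(C|R1)·P(R1) + P(C|R2)·P(R2) + P(C|R3)·P(R3) + P(C|R4)·P(R4) + P(C|R5)·P(R5) + P(C|R6)·P(R6)
      = 0.1863·0.16 + 0.0796·0.06 + 0.0635·0.13 + 0.1175·0.09 + 0.1064·0.23 + 0.1888·0.33
      = 0.029808 + 0.004776 + 0.008255 + 0.010575 + 0.024472 + 0.062304 = 0.14019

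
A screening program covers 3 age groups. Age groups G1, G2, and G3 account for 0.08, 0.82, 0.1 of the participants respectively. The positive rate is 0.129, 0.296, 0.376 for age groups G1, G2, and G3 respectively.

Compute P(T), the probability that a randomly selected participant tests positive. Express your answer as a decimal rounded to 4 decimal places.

0.2906

P(T) = P(T|G1)·P(G1) + P(T|G2)·P(G2) + P(T|G3)·P(G3)
      = 0.129·0.08 + 0.296·0.82 + 0.376·0.1
      = 0.01032 + 0.24272 + 0.0376 = 0.29064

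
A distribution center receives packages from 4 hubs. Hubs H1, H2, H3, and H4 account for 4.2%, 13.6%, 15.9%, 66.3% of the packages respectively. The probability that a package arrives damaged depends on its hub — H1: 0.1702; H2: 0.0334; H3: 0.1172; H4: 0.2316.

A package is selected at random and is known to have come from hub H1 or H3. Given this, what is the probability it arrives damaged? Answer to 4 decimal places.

Let S = {H1, H3}.
P(S) = 0.042 + 0.159 = 0.201.
P(D ∩ S) = 0.1702·0.042 + 0.1172·0.159 = 0.0071484 + 0.0186348 = 0.0257832.
P(D | S) = 0.0257832 / 0.201 = 0.128275…

0.1283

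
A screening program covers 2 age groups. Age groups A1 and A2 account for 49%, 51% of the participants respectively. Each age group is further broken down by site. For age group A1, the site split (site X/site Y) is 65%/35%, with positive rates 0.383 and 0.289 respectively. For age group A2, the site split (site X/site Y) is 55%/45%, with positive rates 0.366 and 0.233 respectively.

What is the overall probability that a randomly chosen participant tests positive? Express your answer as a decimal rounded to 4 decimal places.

P(T|A1) = 0.65·0.383 + 0.35·0.289 = 0.24895 + 0.10115 = 0.3501
P(T|A2) = 0.55·0.366 + 0.45·0.233 = 0.2013 + 0.10485 = 0.30615
Then overall,
P(T) = 0.49·0.3501 + 0.51·0.30615
      = 0.171549 + 0.1561365 = 0.3276855

P(T) ≈ 0.3277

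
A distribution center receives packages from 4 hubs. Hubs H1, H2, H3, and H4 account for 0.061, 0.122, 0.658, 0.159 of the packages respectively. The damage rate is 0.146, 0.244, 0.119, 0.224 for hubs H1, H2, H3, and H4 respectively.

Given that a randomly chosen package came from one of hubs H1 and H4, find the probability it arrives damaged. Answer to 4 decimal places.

Let S = {H1, H4}.
P(S) = 0.061 + 0.159 = 0.22.
P(D ∩ S) = 0.146·0.061 + 0.224·0.159 = 0.008906 + 0.035616 = 0.044522.
P(D | S) = 0.044522 / 0.22 = 0.202373…

0.2024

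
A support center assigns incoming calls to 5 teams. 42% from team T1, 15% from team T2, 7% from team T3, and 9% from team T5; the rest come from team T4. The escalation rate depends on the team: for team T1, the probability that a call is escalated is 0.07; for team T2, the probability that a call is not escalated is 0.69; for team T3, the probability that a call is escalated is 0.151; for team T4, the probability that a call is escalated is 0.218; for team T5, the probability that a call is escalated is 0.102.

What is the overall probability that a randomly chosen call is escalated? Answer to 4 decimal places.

P(T4) = 1 − (0.42 + 0.15 + 0.07 + 0.09) = 0.27.
P(E|T2) = 1 − 0.69 = 0.31.
Using total probability over the partition,
P(E) = P(E|T1)·P(T1) + P(E|T2)·P(T2) + P(E|T3)·P(T3) + P(E|T4)·P(T4) + P(E|T5)·P(T5)
      = 0.07·0.42 + 0.31·0.15 + 0.151·0.07 + 0.218·0.27 + 0.102·0.09
      = 0.0294 + 0.0465 + 0.01057 + 0.05886 + 0.00918 = 0.15451

P(E) ≈ 0.1545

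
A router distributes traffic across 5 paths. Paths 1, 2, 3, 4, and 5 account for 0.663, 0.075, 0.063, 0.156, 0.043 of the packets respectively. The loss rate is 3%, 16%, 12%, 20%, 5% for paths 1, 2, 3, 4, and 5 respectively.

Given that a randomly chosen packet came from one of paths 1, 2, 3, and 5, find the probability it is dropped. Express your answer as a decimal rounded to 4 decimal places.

P(L|S) ≈ 0.0493

Let S = {1, 2, 3, 5}.
P(S) = 0.663 + 0.075 + 0.063 + 0.043 = 0.844.
P(L ∩ S) = 0.03·0.663 + 0.16·0.075 + 0.12·0.063 + 0.05·0.043 = 0.01989 + 0.012 + 0.00756 + 0.00215 = 0.0416.
P(L | S) = 0.0416 / 0.844 = 0.049289…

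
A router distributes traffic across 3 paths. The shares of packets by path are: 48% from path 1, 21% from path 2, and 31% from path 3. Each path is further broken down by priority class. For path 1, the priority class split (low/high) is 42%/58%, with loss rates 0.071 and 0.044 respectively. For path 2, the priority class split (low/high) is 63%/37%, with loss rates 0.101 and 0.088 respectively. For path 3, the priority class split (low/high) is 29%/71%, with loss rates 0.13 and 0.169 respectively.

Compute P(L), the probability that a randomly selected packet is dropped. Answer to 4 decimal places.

0.0956

P(L|1) = 0.42·0.071 + 0.58·0.044 = 0.02982 + 0.02552 = 0.05534
P(L|2) = 0.63·0.101 + 0.37·0.088 = 0.06363 + 0.03256 = 0.09619
P(L|3) = 0.29·0.13 + 0.71·0.169 = 0.0377 + 0.11999 = 0.15769
Then overall,
P(L) = 0.48·0.05534 + 0.21·0.09619 + 0.31·0.15769
      = 0.0265632 + 0.0201999 + 0.0488839 = 0.095647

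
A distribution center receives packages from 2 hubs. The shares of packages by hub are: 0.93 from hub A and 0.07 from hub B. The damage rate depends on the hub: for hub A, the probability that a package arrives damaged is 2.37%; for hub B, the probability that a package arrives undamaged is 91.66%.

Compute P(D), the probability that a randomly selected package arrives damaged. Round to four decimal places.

P(D) ≈ 0.0279

P(D|B) = 1 − 0.9166 = 0.0834.
Using total probability over the partition,
P(D) = P(D|A)·P(A) + P(D|B)·P(B)
      = 0.0237·0.93 + 0.0834·0.07
      = 0.022041 + 0.005838 = 0.027879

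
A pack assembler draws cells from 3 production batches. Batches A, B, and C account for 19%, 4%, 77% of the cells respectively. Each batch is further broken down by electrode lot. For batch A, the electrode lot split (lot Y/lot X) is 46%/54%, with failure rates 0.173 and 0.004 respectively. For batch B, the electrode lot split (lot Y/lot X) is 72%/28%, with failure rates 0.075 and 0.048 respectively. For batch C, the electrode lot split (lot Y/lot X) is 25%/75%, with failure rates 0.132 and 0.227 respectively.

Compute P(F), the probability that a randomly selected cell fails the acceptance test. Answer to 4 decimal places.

P(F|A) = 0.46·0.173 + 0.54·0.004 = 0.07958 + 0.00216 = 0.08174
P(F|B) = 0.72·0.075 + 0.28·0.048 = 0.054 + 0.01344 = 0.06744
P(F|C) = 0.25·0.132 + 0.75·0.227 = 0.033 + 0.17025 = 0.20325
By total probability over the outer partition,
P(F) = 0.19·0.08174 + 0.04·0.06744 + 0.77·0.20325
      = 0.0155306 + 0.0026976 + 0.1565025 = 0.1747307

0.1747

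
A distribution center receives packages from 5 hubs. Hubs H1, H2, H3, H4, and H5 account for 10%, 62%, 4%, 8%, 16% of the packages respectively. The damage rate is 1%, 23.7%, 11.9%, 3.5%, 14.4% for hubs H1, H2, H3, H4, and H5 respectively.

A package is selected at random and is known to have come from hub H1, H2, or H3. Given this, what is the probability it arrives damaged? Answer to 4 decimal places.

P(D|S) ≈ 0.2009

Let S = {H1, H2, H3}.
P(S) = 0.1 + 0.62 + 0.04 = 0.76.
P(D ∩ S) = 0.01·0.1 + 0.237·0.62 + 0.119·0.04 = 0.001 + 0.14694 + 0.00476 = 0.1527.
P(D | S) = 0.1527 / 0.76 = 0.200921…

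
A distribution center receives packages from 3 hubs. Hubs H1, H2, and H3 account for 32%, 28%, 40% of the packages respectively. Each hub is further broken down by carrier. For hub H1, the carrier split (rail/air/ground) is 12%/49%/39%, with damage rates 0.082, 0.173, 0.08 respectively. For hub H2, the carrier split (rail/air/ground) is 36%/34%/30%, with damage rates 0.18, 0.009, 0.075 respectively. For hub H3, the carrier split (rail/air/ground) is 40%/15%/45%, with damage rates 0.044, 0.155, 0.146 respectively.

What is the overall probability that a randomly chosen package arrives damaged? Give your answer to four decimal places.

P(D|H1) = 0.12·0.082 + 0.49·0.173 + 0.39·0.08 = 0.00984 + 0.08477 + 0.0312 = 0.12581
P(D|H2) = 0.36·0.18 + 0.34·0.009 + 0.3·0.075 = 0.0648 + 0.00306 + 0.0225 = 0.09036
P(D|H3) = 0.4·0.044 + 0.15·0.155 + 0.45·0.146 = 0.0176 + 0.02325 + 0.0657 = 0.10655
Then overall,
P(D) = 0.32·0.12581 + 0.28·0.09036 + 0.4·0.10655
      = 0.0402592 + 0.0253008 + 0.04262 = 0.10818

0.1082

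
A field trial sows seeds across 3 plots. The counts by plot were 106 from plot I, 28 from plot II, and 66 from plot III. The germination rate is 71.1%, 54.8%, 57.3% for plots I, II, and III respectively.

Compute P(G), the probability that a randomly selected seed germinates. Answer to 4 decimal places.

Total: 106 + 28 + 66 = 200.
P(I) = 106/200 = 0.53. P(II) = 28/200 = 0.14. P(III) = 66/200 = 0.33.
P(G) = P(G|I)·P(I) + P(G|II)·P(II) + P(G|III)·P(III)
      = 0.711·0.53 + 0.548·0.14 + 0.573·0.33
      = 0.37683 + 0.07672 + 0.18909 = 0.64264

P(G) ≈ 0.6426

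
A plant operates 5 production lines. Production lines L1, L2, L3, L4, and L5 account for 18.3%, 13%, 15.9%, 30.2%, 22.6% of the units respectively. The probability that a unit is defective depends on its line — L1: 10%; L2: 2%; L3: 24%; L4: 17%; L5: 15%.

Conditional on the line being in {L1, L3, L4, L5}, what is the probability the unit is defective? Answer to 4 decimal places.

Let S = {L1, L3, L4, L5}.
P(S) = 0.183 + 0.159 + 0.302 + 0.226 = 0.87.
P(D ∩ S) = 0.1·0.183 + 0.24·0.159 + 0.17·0.302 + 0.15·0.226 = 0.0183 + 0.03816 + 0.05134 + 0.0339 = 0.1417.
P(D | S) = 0.1417 / 0.87 = 0.162874…

0.1629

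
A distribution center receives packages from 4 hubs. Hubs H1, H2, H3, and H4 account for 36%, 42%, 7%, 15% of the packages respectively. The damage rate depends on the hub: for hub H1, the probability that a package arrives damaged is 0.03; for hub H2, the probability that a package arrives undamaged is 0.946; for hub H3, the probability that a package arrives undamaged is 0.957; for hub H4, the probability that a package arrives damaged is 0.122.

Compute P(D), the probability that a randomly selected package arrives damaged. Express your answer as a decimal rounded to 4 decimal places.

P(D|H2) = 1 − 0.946 = 0.054.
P(D|H3) = 1 − 0.957 = 0.043.
By the law of total probability,
P(D) = P(D|H1)·P(H1) + P(D|H2)·P(H2) + P(D|H3)·P(H3) + P(D|H4)·P(H4)
      = 0.03·0.36 + 0.054·0.42 + 0.043·0.07 + 0.122·0.15
      = 0.0108 + 0.02268 + 0.00301 + 0.0183 = 0.05479

P(D) ≈ 0.0548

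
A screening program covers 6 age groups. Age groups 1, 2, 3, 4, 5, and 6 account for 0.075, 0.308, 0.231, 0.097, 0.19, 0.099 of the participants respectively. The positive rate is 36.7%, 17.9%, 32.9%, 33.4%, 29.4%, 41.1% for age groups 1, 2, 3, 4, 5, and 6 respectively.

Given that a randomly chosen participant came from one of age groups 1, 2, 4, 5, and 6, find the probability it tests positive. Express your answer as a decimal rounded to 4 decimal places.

Let S = {1, 2, 4, 5, 6}.
P(S) = 0.075 + 0.308 + 0.097 + 0.19 + 0.099 = 0.769.
P(T ∩ S) = 0.367·0.075 + 0.179·0.308 + 0.334·0.097 + 0.294·0.19 + 0.411·0.099 = 0.027525 + 0.055132 + 0.032398 + 0.05586 + 0.040689 = 0.211604.
P(T | S) = 0.211604 / 0.769 = 0.275168…

P(T|S) ≈ 0.2752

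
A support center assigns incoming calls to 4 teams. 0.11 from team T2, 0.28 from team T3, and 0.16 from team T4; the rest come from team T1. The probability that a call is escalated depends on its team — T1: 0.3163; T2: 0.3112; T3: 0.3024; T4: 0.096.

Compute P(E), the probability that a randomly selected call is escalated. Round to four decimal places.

P(T1) = 1 − (0.11 + 0.28 + 0.16) = 0.45.
P(E) = P(E|T1)·P(T1) + P(E|T2)·P(T2) + P(E|T3)·P(T3) + P(E|T4)·P(T4)
      = 0.3163·0.45 + 0.3112·0.11 + 0.3024·0.28 + 0.096·0.16
      = 0.142335 + 0.034232 + 0.084672 + 0.01536 = 0.276599

0.2766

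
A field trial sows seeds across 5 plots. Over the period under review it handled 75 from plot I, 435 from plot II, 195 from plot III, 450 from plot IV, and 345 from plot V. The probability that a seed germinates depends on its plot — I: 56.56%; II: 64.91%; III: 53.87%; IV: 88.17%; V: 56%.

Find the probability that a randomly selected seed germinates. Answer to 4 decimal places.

P(G) ≈ 0.6799

Total: 75 + 435 + 195 + 450 + 345 = 1500.
P(I) = 75/1500 = 0.05. P(II) = 435/1500 = 0.29. P(III) = 195/1500 = 0.13. P(IV) = 450/1500 = 0.3. P(V) = 345/1500 = 0.23.
P(G) = P(G|I)·P(I) + P(G|II)·P(II) + P(G|III)·P(III) + P(G|IV)·P(IV) + P(G|V)·P(V)
      = 0.5656·0.05 + 0.6491·0.29 + 0.5387·0.13 + 0.8817·0.3 + 0.56·0.23
      = 0.02828 + 0.188239 + 0.070031 + 0.26451 + 0.1288 = 0.67986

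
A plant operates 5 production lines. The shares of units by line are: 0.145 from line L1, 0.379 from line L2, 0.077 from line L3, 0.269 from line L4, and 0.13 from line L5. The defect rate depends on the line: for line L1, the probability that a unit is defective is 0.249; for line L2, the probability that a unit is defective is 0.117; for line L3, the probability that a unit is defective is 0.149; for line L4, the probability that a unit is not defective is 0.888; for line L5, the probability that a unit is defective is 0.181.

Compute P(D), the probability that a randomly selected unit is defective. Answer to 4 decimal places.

P(D|L4) = 1 − 0.888 = 0.112.
P(D) = P(D|L1)·P(L1) + P(D|L2)·P(L2) + P(D|L3)·P(L3) + P(D|L4)·P(L4) + P(D|L5)·P(L5)
      = 0.249·0.145 + 0.117·0.379 + 0.149·0.077 + 0.112·0.269 + 0.181·0.13
      = 0.036105 + 0.044343 + 0.011473 + 0.030128 + 0.02353 = 0.145579

P(D) ≈ 0.1456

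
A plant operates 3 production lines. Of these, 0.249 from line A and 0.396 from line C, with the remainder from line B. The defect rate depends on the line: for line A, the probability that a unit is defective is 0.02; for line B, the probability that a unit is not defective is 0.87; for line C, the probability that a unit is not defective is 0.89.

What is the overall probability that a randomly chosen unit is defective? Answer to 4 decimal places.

P(D) ≈ 0.0947

P(B) = 1 − (0.249 + 0.396) = 0.355.
P(D|B) = 1 − 0.87 = 0.13.
P(D|C) = 1 − 0.89 = 0.11.
Using total probability over the partition,
P(D) = P(D|A)·P(A) + P(D|B)·P(B) + P(D|C)·P(C)
      = 0.02·0.249 + 0.13·0.355 + 0.11·0.396
      = 0.00498 + 0.04615 + 0.04356 = 0.09469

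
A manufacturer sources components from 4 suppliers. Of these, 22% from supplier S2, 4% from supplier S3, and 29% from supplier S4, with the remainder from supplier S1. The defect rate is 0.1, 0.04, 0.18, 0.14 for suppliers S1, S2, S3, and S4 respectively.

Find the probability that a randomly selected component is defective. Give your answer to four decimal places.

P(S1) = 1 − (0.22 + 0.04 + 0.29) = 0.45.
P(D) = P(D|S1)·P(S1) + P(D|S2)·P(S2) + P(D|S3)·P(S3) + P(D|S4)·P(S4)
      = 0.1·0.45 + 0.04·0.22 + 0.18·0.04 + 0.14·0.29
      = 0.045 + 0.0088 + 0.0072 + 0.0406 = 0.1016

0.1016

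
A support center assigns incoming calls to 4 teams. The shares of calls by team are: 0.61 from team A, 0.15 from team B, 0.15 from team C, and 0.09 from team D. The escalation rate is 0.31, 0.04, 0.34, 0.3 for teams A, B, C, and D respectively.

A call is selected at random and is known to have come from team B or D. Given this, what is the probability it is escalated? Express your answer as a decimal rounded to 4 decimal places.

Let S = {B, D}.
P(S) = 0.15 + 0.09 = 0.24.
P(E ∩ S) = 0.04·0.15 + 0.3·0.09 = 0.006 + 0.027 = 0.033.
P(E | S) = 0.033 / 0.24 = 0.137500…

P(E|S) ≈ 0.1375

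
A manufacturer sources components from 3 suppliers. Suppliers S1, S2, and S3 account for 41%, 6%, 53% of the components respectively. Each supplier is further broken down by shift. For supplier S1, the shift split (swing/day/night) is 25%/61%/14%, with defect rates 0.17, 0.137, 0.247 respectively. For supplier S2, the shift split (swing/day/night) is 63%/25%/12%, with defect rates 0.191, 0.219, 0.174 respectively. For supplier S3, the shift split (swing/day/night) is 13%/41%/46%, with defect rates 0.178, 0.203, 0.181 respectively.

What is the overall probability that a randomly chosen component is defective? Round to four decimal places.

P(D|S1) = 0.25·0.17 + 0.61·0.137 + 0.14·0.247 = 0.0425 + 0.08357 + 0.03458 = 0.16065
P(D|S2) = 0.63·0.191 + 0.25·0.219 + 0.12·0.174 = 0.12033 + 0.05475 + 0.02088 = 0.19596
P(D|S3) = 0.13·0.178 + 0.41·0.203 + 0.46·0.181 = 0.02314 + 0.08323 + 0.08326 = 0.18963
By total probability over the outer partition,
P(D) = 0.41·0.16065 + 0.06·0.19596 + 0.53·0.18963
      = 0.0658665 + 0.0117576 + 0.1005039 = 0.178128

P(D) ≈ 0.1781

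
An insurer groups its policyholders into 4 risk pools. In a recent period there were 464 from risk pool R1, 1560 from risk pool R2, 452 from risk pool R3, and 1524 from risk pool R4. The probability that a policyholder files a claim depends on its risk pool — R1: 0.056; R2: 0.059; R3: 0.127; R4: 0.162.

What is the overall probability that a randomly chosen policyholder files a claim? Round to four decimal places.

Total: 464 + 1560 + 452 + 1524 = 4000.
P(R1) = 464/4000 = 0.116. P(R2) = 1560/4000 = 0.39. P(R3) = 452/4000 = 0.113. P(R4) = 1524/4000 = 0.381.
P(C) = P(C|R1)·P(R1) + P(C|R2)·P(R2) + P(C|R3)·P(R3) + P(C|R4)·P(R4)
      = 0.056·0.116 + 0.059·0.39 + 0.127·0.113 + 0.162·0.381
      = 0.006496 + 0.02301 + 0.014351 + 0.061722 = 0.105579

0.1056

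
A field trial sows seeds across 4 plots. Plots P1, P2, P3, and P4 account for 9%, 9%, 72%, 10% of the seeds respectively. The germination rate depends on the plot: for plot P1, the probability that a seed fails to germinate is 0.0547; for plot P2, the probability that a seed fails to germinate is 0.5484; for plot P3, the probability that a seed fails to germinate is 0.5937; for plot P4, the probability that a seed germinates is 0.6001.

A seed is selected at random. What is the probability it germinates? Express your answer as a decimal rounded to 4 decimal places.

P(G|P1) = 1 − 0.0547 = 0.9453.
P(G|P2) = 1 − 0.5484 = 0.4516.
P(G|P3) = 1 − 0.5937 = 0.4063.
P(G) = P(G|P1)·P(P1) + P(G|P2)·P(P2) + P(G|P3)·P(P3) + P(G|P4)·P(P4)
      = 0.9453·0.09 + 0.4516·0.09 + 0.4063·0.72 + 0.6001·0.1
      = 0.085077 + 0.040644 + 0.292536 + 0.06001 = 0.478267

0.4783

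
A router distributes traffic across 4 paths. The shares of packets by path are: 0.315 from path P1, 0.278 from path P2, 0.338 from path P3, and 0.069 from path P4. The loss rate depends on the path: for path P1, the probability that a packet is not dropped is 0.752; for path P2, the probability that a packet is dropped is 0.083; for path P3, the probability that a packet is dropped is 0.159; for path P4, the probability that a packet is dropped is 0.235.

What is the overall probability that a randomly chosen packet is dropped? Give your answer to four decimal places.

P(L|P1) = 1 − 0.752 = 0.248.
P(L) = P(L|P1)·P(P1) + P(L|P2)·P(P2) + P(L|P3)·P(P3) + P(L|P4)·P(P4)
      = 0.248·0.315 + 0.083·0.278 + 0.159·0.338 + 0.235·0.069
      = 0.07812 + 0.023074 + 0.053742 + 0.016215 = 0.171151

P(L) ≈ 0.1712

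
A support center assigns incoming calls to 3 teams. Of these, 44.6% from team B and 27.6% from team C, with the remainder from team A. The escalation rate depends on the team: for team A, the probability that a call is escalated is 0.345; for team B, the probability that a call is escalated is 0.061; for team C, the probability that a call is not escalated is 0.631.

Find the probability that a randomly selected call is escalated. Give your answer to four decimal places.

0.2250

P(A) = 1 − (0.446 + 0.276) = 0.278.
P(E|C) = 1 − 0.631 = 0.369.
Using total probability over the partition,
P(E) = P(E|A)·P(A) + P(E|B)·P(B) + P(E|C)·P(C)
      = 0.345·0.278 + 0.061·0.446 + 0.369·0.276
      = 0.09591 + 0.027206 + 0.101844 = 0.22496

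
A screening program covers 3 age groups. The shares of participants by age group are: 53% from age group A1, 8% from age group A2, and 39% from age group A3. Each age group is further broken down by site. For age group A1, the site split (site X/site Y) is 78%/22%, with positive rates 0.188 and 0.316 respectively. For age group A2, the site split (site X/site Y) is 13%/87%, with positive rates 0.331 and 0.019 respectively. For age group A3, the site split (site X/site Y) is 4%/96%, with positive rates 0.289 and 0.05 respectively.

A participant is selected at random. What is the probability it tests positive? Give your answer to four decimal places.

0.1426

P(T|A1) = 0.78·0.188 + 0.22·0.316 = 0.14664 + 0.06952 = 0.21616
P(T|A2) = 0.13·0.331 + 0.87·0.019 = 0.04303 + 0.01653 = 0.05956
P(T|A3) = 0.04·0.289 + 0.96·0.05 = 0.01156 + 0.048 = 0.05956
By total probability over the outer partition,
P(T) = 0.53·0.21616 + 0.08·0.05956 + 0.39·0.05956
      = 0.1145648 + 0.0047648 + 0.0232284 = 0.142558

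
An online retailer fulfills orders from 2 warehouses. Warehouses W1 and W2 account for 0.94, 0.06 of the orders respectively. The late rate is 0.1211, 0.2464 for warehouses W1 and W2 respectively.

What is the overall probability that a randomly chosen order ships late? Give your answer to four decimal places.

0.1286

By the law of total probability,
P(L) = P(L|W1)·P(W1) + P(L|W2)·P(W2)
      = 0.1211·0.94 + 0.2464·0.06
      = 0.113834 + 0.014784 = 0.128618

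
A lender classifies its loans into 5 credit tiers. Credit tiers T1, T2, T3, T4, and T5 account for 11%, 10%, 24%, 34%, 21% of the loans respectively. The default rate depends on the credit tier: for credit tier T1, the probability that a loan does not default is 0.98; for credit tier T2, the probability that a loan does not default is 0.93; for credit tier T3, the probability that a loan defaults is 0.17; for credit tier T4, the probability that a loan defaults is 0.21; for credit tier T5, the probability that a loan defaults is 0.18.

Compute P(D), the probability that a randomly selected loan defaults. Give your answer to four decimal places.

P(D|T1) = 1 − 0.98 = 0.02.
P(D|T2) = 1 − 0.93 = 0.07.
Summing over the partition,
P(D) = P(D|T1)·P(T1) + P(D|T2)·P(T2) + P(D|T3)·P(T3) + P(D|T4)·P(T4) + P(D|T5)·P(T5)
      = 0.02·0.11 + 0.07·0.1 + 0.17·0.24 + 0.21·0.34 + 0.18·0.21
      = 0.0022 + 0.007 + 0.0408 + 0.0714 + 0.0378 = 0.1592

0.1592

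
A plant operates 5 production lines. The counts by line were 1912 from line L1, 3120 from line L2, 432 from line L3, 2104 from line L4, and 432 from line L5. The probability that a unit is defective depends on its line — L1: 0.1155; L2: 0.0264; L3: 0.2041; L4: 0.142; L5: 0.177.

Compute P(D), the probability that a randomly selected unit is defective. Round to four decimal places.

Total: 1912 + 3120 + 432 + 2104 + 432 = 8000.
P(L1) = 1912/8000 = 0.239. P(L2) = 3120/8000 = 0.39. P(L3) = 432/8000 = 0.054. P(L4) = 2104/8000 = 0.263. P(L5) = 432/8000 = 0.054.
P(D) = P(D|L1)·P(L1) + P(D|L2)·P(L2) + P(D|L3)·P(L3) + P(D|L4)·P(L4) + P(D|L5)·P(L5)
      = 0.1155·0.239 + 0.0264·0.39 + 0.2041·0.054 + 0.142·0.263 + 0.177·0.054
      = 0.0276045 + 0.010296 + 0.0110214 + 0.037346 + 0.009558 = 0.0958259

P(D) ≈ 0.0958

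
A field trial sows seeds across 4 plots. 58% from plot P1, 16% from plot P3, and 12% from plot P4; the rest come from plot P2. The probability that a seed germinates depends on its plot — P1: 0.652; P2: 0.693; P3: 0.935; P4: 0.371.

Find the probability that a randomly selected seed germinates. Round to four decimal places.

P(P2) = 1 − (0.58 + 0.16 + 0.12) = 0.14.
By the law of total probability,
P(G) = P(G|P1)·P(P1) + P(G|P2)·P(P2) + P(G|P3)·P(P3) + P(G|P4)·P(P4)
      = 0.652·0.58 + 0.693·0.14 + 0.935·0.16 + 0.371·0.12
      = 0.37816 + 0.09702 + 0.1496 + 0.04452 = 0.6693

P(G) ≈ 0.6693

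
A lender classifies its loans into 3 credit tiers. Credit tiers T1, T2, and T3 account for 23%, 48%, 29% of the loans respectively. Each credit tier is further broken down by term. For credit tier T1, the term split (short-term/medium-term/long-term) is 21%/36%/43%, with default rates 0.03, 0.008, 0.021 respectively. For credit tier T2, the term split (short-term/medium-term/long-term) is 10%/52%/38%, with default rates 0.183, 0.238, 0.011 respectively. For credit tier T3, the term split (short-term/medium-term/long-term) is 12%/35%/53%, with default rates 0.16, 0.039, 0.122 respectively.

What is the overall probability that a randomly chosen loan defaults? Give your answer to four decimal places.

P(D|T1) = 0.21·0.03 + 0.36·0.008 + 0.43·0.021 = 0.0063 + 0.00288 + 0.00903 = 0.01821
P(D|T2) = 0.1·0.183 + 0.52·0.238 + 0.38·0.011 = 0.0183 + 0.12376 + 0.00418 = 0.14624
P(D|T3) = 0.12·0.16 + 0.35·0.039 + 0.53·0.122 = 0.0192 + 0.01365 + 0.06466 = 0.09751
By total probability over the outer partition,
P(D) = 0.23·0.01821 + 0.48·0.14624 + 0.29·0.09751
      = 0.0041883 + 0.0701952 + 0.0282779 = 0.1026614

0.1027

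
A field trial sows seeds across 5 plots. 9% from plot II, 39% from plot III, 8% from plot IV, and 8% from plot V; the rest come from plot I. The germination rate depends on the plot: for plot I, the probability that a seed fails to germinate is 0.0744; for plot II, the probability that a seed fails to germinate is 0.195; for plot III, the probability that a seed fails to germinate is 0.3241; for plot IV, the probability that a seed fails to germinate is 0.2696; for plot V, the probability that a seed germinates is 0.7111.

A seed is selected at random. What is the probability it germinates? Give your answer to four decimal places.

P(I) = 1 − (0.09 + 0.39 + 0.08 + 0.08) = 0.36.
P(G|I) = 1 − 0.0744 = 0.9256.
P(G|II) = 1 − 0.195 = 0.805.
P(G|III) = 1 − 0.3241 = 0.6759.
P(G|IV) = 1 − 0.2696 = 0.7304.
By the law of total probability,
P(G) = P(G|I)·P(I) + P(G|II)·P(II) + P(G|III)·P(III) + P(G|IV)·P(IV) + P(G|V)·P(V)
      = 0.9256·0.36 + 0.805·0.09 + 0.6759·0.39 + 0.7304·0.08 + 0.7111·0.08
      = 0.333216 + 0.07245 + 0.263601 + 0.058432 + 0.056888 = 0.784587

P(G) ≈ 0.7846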